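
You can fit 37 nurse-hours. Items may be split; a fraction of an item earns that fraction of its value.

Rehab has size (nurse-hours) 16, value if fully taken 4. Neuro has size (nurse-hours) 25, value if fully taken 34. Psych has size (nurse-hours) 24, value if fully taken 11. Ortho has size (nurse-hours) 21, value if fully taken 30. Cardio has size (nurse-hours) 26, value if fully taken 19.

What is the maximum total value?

51.76

Sort by value density: Ortho 30/21≈1.43, Neuro 34/25≈1.36, Cardio 19/26≈0.731, Psych 11/24≈0.458, Rehab 4/16≈0.25.
Take all of Ortho (21 nurse-hours, value 30) — 16 nurse-hours left.
Fill the last 16 nurse-hours with part of Neuro: 16/25 of it earns 21.76.
Total value = 51.76.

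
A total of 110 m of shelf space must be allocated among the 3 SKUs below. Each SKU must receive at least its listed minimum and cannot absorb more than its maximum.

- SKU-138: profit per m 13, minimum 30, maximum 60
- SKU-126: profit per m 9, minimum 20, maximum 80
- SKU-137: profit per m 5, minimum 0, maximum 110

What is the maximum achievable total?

Meeting every minimum uses 30+20+0 = 50 m, leaving 60.
Highest profit per m first: SKU-138 13 > SKU-126 9 > SKU-137 5.
SKU-138: +30 to 60 (cap) — 30 left.
Only 30 left; SKU-126 takes them to reach 50.
Total = 13×60 + 9×50 = 1230.

1230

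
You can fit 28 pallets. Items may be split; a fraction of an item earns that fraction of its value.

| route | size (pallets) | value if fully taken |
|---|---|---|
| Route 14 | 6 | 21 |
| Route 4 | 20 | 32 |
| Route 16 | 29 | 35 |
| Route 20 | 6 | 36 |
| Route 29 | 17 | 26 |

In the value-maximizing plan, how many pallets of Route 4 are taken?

Best value per unit of size first: Route 20 36/6≈6, Route 14 21/6≈3.5, Route 4 32/20≈1.6, Route 29 26/17≈1.53, Route 16 35/29≈1.21.
All 6 pallets of Route 20 fit (value 36) — 22 remain.
Take all of Route 14 (6 pallets, value 21) — 16 pallets left.
16 pallets left: a 16/20 share of Route 4 gives 32×16/20 = 25.6.

16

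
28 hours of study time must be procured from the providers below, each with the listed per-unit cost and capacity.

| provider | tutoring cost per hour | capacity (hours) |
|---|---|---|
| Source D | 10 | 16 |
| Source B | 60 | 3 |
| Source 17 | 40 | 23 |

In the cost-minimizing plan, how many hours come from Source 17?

12

Use providers in increasing cost order.
Source D (10): use full 16 → 12 hours to go.
Take 12 from Source 17 at 40 to finish.
Source B: unused.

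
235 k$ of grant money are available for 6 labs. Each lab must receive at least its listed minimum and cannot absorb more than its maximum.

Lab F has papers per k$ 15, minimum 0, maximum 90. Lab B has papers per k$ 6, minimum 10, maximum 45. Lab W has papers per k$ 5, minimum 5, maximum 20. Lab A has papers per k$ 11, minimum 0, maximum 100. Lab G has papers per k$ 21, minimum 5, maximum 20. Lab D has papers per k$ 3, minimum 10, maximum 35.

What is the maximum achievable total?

2985

Meeting every minimum uses 0+10+5+0+5+10 = 30 k$, leaving 205.
Order the labs by papers per k$: Lab G 21 > Lab F 15 > Lab A 11 > Lab B 6 > Lab W 5 > Lab D 3.
Lab G takes 15 more to reach its cap of 20 — 190 left.
Lab F: +90 to 90 (cap) — 100 left.
Give Lab A 100 more to hit its cap of 100 — 0 left.
Total = 15×90 + 6×10 + 5×5 + 11×100 + 21×20 + 3×10 = 2985.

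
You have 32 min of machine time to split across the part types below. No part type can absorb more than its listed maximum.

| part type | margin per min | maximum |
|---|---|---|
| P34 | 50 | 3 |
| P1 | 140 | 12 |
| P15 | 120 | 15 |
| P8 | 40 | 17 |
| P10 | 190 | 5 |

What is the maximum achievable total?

Highest margin per min first: P10 190 > P1 140 > P15 120 > P34 50 > P8 40.
P10: +5 to 5 (cap) → 27 left.
Give P1 12 to hit its cap of 12 → 15 left.
P15 takes 15 to reach its cap of 15 → 0 left.
Total = 140×12 + 120×15 + 190×5 = 4430.

4430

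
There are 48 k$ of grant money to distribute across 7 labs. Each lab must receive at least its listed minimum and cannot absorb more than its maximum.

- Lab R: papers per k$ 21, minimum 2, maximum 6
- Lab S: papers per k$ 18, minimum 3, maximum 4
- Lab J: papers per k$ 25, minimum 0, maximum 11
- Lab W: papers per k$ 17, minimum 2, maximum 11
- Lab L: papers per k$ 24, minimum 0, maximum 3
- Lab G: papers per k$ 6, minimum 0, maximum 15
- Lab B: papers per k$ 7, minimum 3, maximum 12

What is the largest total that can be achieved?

Meeting every minimum uses 2+3+0+2+0+0+3 = 10 k$, leaving 38.
Rank by papers per k$: Lab J 25 > Lab L 24 > Lab R 21 > Lab S 18 > Lab W 17 > Lab B 7 > Lab G 6.
Lab J: +11 to 11 (cap) → 27 left.
Lab L: +3 to 3 (cap) → 24 left.
Lab R: +4 to 6 (cap) → 20 left.
Lab S: +1 to 4 (cap) → 19 left.
Lab W takes 9 more to reach its cap of 11 → 10 left.
Lab B takes 9 more to reach its cap of 12 → 1 left.
Lab G: +1 (room for 15) → 1. Pool exhausted.
Total = 21×6 + 18×4 + 25×11 + 17×11 + 24×3 + 6×1 + 7×12 = 822.

822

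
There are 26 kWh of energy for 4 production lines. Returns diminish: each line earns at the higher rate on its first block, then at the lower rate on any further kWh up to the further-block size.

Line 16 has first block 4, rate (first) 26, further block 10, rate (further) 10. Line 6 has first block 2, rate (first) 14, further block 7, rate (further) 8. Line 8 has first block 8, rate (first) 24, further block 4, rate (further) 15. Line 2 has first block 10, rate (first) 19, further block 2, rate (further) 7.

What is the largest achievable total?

Rank every tier by rate: Line 16/first 26 > Line 8/first 24 > Line 2/first 19 > Line 8/second 15 > Line 6/first 14 > Line 16/second 10 > Line 6/second 8 > Line 2/second 7.
Fill Line 16 first block (4 at 26) — 22 left.
Line 8/first (24): +8 — 14 left.
Line 2/first (19): +10 — 4 left.
Fill Line 8 second block (4 at 15) — 0 left.
Total = 26×4 + 24×8 + 19×10 + 15×4 = 546.

546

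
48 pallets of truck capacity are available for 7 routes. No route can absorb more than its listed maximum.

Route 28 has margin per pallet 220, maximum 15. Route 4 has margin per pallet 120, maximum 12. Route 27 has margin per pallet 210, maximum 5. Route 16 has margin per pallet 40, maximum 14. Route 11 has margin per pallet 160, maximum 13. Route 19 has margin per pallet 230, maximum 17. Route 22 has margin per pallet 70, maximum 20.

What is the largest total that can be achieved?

Order the routes by margin per pallet: Route 19 230 > Route 28 220 > Route 27 210 > Route 11 160 > Route 4 120 > Route 22 70 > Route 16 40.
Route 19 takes 17 to reach its cap of 17 → 31 left.
Route 28 takes 15 to reach its cap of 15 → 16 left.
Route 27 takes 5 to reach its cap of 5 → 11 left.
Route 11 has room for 13 but only 11 remain, so it gets 11.
Total = 220×15 + 210×5 + 160×11 + 230×17 = 10020.

10020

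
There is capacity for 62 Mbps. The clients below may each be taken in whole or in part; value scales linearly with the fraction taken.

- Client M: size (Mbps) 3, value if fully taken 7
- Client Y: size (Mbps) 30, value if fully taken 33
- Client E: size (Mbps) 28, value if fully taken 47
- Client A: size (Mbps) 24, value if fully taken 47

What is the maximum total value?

108.7

Sort by value density: Client M 7/3≈2.33, Client A 47/24≈1.96, Client E 47/28≈1.68, Client Y 33/30≈1.1.
Take all of Client M (3 Mbps, value 7) ; 59 Mbps left.
Client A: take in full, 24 Mbps for value 47 ; 35 left.
Take all of Client E (28 Mbps, value 47) ; 7 Mbps left.
Fill the last 7 Mbps with part of Client Y: 7/30 of it earns 7.7.
Total value = 108.7.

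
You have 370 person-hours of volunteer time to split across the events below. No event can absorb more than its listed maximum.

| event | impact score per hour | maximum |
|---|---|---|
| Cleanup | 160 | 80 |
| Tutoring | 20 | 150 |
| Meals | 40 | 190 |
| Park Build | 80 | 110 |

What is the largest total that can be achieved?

28800

Rank by impact score per hour: Cleanup 160 > Park Build 80 > Meals 40 > Tutoring 20.
Cleanup: +80 to 80 (cap) — 290 left.
Give Park Build 110 to hit its cap of 110 — 180 left.
Meals: +180 (room for 190) → 180. Pool exhausted.
Total = 160×80 + 40×180 + 80×110 = 28800.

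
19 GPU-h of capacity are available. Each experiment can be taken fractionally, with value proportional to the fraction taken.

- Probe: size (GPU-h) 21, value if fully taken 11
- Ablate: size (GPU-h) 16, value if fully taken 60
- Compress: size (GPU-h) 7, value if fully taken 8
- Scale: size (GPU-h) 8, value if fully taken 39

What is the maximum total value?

80.25

Best value per unit of size first: Scale 39/8≈4.88, Ablate 60/16≈3.75, Compress 8/7≈1.14, Probe 11/21≈0.524.
Take all of Scale (8 GPU-h, value 39) ; 11 GPU-h left.
Fill the last 11 GPU-h with part of Ablate: 11/16 of it earns 41.25.
Total value = 80.25.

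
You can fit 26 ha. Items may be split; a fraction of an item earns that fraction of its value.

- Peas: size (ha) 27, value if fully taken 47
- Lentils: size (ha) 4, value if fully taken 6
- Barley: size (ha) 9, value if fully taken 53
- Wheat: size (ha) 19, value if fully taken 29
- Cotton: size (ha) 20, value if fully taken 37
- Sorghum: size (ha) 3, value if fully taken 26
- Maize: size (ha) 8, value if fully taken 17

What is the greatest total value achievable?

107.1

Best value per unit of size first: Sorghum 26/3≈8.67, Barley 53/9≈5.89, Maize 17/8≈2.12, Cotton 37/20≈1.85, Peas 47/27≈1.74, Wheat 29/19≈1.53, Lentils 6/4≈1.5.
Take all of Sorghum (3 ha, value 26) — 23 ha left.
Barley: take in full, 9 ha for value 53 — 14 left.
All 8 ha of Maize fit (value 17) — 6 remain.
Only 6 ha remain; take 6/20 of Cotton for value 37×6/20 = 11.1.
Total value = 107.1.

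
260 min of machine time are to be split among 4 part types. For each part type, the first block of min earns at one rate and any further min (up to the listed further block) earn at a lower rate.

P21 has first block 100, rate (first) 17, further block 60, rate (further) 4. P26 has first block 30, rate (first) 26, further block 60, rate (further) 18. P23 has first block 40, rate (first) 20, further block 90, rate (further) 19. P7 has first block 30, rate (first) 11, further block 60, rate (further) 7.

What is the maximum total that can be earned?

5050

Order all 8 blocks by rate: P26/first 26 > P23/first 20 > P23/second 19 > P26/second 18 > P21/first 17 > P7/first 11 > P7/second 7 > P21/second 4.
P26 first at 26: fill all 30 — 230 left.
P23 first at 20: fill all 40 — 190 left.
Fill P23 second block (90 at 19) — 100 left.
Fill P26 second block (60 at 18) — 40 left.
40 remain; put them into P21 first at 17.
Total = 26×30 + 20×40 + 19×90 + 18×60 + 17×40 = 5050.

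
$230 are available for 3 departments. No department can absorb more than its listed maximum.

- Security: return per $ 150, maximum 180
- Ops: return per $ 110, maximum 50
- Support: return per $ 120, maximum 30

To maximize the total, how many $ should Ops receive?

20

Rank by return per $: Security 150 > Support 120 > Ops 110.
Give Security 180 to hit its cap of 180 ; 50 left.
Give Support 30 to hit its cap of 30 ; 20 left.
Ops has room for 50 but only 20 remain, so it gets 20.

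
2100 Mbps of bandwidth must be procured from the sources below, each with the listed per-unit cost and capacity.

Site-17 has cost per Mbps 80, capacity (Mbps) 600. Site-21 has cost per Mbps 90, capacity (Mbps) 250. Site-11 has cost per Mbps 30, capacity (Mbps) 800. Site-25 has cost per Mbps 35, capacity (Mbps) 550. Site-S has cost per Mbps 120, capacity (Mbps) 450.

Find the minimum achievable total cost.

Fill from the cheapest source first.
Site-11 (30): use full 800 — 1300 Mbps to go.
Site-25 at 35: take all 550 Mbps — 750 still needed.
Take 600 from Site-17 at 80 — need 150 more.
Site-21 at 90: take 150 of its 250 — requirement met.
Site-S: unused.
Cost = 800×30 + 550×35 + 600×80 + 150×90 = 104750.

104750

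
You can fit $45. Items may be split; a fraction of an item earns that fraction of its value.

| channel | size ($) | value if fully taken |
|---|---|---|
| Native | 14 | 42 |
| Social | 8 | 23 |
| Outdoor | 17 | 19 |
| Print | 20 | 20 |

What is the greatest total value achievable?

Rank by value-to-size ratio: Native 42/14≈3, Social 23/8≈2.88, Outdoor 19/17≈1.12, Print 20/20≈1.
All 14 $ of Native fit (value 42) — 31 remain.
Take all of Social (8 $, value 23) — 23 $ left.
All 17 $ of Outdoor fit (value 19) — 6 remain.
6 $ left: a 6/20 share of Print gives 20×6/20 = 6.
Total value = 90.

90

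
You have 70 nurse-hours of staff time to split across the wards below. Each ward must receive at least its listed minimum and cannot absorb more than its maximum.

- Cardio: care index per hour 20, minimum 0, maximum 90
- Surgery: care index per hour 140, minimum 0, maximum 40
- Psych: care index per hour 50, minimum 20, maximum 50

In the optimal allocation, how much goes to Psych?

30

Meeting every minimum uses 0+0+20 = 20 nurse-hours, leaving 50.
Highest care index per hour first: Surgery 140 > Psych 50 > Cardio 20.
Surgery takes 40 more to reach its cap of 40 — 10 left.
Psych: +10 (room for 30) → 30. Pool exhausted.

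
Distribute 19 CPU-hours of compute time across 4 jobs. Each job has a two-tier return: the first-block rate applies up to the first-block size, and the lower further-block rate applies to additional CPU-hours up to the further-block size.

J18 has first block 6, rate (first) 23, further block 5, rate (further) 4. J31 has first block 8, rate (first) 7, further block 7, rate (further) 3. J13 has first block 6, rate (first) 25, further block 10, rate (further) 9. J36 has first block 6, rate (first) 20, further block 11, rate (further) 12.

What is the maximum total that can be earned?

420

Order all 8 blocks by rate: J13/first 25 > J18/first 23 > J36/first 20 > J36/second 12 > J13/second 9 > J31/first 7 > J18/second 4 > J31/second 3.
Fill J13 first block (6 at 25) ; 13 left.
Fill J18 first block (6 at 23) ; 7 left.
Fill J36 first block (6 at 20) ; 1 left.
J36 second at 12: only 1 left, fill 1.
Total = 25×6 + 23×6 + 20×6 + 12×1 = 420.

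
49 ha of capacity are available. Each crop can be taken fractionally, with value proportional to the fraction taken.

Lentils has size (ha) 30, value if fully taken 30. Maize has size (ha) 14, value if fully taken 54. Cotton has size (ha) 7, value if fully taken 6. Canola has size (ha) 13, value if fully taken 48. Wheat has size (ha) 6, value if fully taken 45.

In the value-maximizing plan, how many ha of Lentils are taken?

16

Rank by value-to-size ratio: Wheat 45/6≈7.5, Maize 54/14≈3.86, Canola 48/13≈3.69, Lentils 30/30≈1, Cotton 6/7≈0.857.
Wheat: take in full, 6 ha for value 45 → 43 left.
All 14 ha of Maize fit (value 54) → 29 remain.
Canola: take in full, 13 ha for value 48 → 16 left.
Fill the last 16 ha with part of Lentils: 16/30 of it earns 16.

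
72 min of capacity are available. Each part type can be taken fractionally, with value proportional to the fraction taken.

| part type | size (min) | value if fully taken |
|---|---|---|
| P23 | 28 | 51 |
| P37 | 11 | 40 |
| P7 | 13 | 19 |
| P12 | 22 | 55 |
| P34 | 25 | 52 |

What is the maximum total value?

Best value per unit of size first: P37 40/11≈3.64, P12 55/22≈2.5, P34 52/25≈2.08, P23 51/28≈1.82, P7 19/13≈1.46.
Take all of P37 (11 min, value 40) — 61 min left.
P12: take in full, 22 min for value 55 — 39 left.
All 25 min of P34 fit (value 52) — 14 remain.
Only 14 min remain; take 14/28 of P23 for value 51×14/28 = 25.5.
Total value = 172.5.

172.5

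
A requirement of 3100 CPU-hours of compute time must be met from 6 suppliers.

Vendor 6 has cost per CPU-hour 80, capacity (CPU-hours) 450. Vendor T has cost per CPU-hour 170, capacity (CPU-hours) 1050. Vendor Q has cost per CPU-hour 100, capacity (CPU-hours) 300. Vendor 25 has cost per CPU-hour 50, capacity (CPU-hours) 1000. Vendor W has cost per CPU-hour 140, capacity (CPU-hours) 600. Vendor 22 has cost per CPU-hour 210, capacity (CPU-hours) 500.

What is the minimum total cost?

327500

Cheapest first:
Take 1000 from Vendor 25 at 50 → need 2100 more.
Vendor 6 (80): use full 450 → 1650 CPU-hours to go.
Vendor Q (100): use full 300 → 1350 CPU-hours to go.
Vendor W (140): use full 600 → 750 CPU-hours to go.
Take 750 from Vendor T at 170 to finish.
Vendor 22: unused.
Cost = 1000×50 + 450×80 + 300×100 + 600×140 + 750×170 = 327500.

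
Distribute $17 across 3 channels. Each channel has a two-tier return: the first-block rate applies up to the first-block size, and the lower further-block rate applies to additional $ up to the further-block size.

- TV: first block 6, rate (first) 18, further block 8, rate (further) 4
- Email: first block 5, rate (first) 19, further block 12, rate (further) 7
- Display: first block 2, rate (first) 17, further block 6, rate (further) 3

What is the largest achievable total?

265

Treat each block as its own option and order by rate: Email/T1 19 > TV/T1 18 > Display/T1 17 > Email/T2 7 > TV/T2 4 > Display/T2 3.
Fill Email T1 block (5 at 19) — 12 left.
TV/T1 (18): +6 — 6 left.
Display T1 at 17: fill all 2 — 4 left.
Email T2 at 7: only 4 left, fill 4.
Total = 19×5 + 18×6 + 17×2 + 7×4 = 265.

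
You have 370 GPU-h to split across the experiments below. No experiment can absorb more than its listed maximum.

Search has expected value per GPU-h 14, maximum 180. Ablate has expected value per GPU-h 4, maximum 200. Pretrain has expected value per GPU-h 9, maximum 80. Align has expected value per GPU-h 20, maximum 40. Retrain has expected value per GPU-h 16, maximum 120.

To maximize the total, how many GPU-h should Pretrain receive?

30

Order the experiments by expected value per GPU-h: Align 20 > Retrain 16 > Search 14 > Pretrain 9 > Ablate 4.
Align: +40 to 40 (cap) — 330 left.
Retrain takes 120 to reach its cap of 120 — 210 left.
Search: +180 to 180 (cap) — 30 left.
Only 30 left; Pretrain takes them to reach 30.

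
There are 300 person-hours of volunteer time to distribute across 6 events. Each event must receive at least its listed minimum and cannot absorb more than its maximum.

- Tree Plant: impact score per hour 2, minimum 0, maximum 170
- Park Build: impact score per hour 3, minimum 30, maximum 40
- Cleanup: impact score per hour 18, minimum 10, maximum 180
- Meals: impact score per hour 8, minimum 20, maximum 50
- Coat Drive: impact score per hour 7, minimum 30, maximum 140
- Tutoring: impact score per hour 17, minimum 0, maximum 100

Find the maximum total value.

4380

Meeting every minimum uses 0+30+10+20+30+0 = 90 person-hours, leaving 210.
Order the events by impact score per hour: Cleanup 18 > Tutoring 17 > Meals 8 > Coat Drive 7 > Park Build 3 > Tree Plant 2.
Cleanup: +170 to 180 (cap) → 40 left.
Tutoring: +40 (room for 100) → 40. Pool exhausted.
Total = 3×30 + 18×180 + 8×20 + 7×30 + 17×40 = 4380.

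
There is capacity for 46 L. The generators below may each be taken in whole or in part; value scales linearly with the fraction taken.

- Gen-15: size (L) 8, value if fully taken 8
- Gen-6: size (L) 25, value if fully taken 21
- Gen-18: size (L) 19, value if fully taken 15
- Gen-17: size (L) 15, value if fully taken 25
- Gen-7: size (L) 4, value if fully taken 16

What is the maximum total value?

64.96

Rank by value-to-size ratio: Gen-7 16/4≈4, Gen-17 25/15≈1.67, Gen-15 8/8≈1, Gen-6 21/25≈0.84, Gen-18 15/19≈0.789.
Take all of Gen-7 (4 L, value 16) → 42 L left.
Take all of Gen-17 (15 L, value 25) → 27 L left.
Gen-15: take in full, 8 L for value 8 → 19 left.
Only 19 L remain; take 19/25 of Gen-6 for value 21×19/25 = 15.96.
Total value = 64.96.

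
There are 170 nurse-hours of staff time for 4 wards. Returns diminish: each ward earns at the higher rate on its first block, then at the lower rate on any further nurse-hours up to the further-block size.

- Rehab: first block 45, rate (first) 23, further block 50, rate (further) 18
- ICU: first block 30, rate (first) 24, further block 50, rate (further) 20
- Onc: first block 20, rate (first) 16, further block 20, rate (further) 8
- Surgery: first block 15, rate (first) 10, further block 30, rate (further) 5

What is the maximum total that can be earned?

3565

Order all 8 blocks by rate: ICU/T1 24 > Rehab/T1 23 > ICU/T2 20 > Rehab/T2 18 > Onc/T1 16 > Surgery/T1 10 > Onc/T2 8 > Surgery/T2 5.
ICU T1 at 24: fill all 30 ; 140 left.
Rehab/T1 (23): +45 ; 95 left.
ICU/T2 (20): +50 ; 45 left.
45 remain; put them into Rehab T2 at 18.
Total = 24×30 + 23×45 + 20×50 + 18×45 = 3565.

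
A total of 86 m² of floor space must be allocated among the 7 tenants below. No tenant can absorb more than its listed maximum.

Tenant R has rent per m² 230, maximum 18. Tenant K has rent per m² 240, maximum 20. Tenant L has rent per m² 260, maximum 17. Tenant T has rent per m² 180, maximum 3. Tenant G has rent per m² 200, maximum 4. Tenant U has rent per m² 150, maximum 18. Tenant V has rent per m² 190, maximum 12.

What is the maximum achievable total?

Order the tenants by rent per m²: Tenant L 260 > Tenant K 240 > Tenant R 230 > Tenant G 200 > Tenant V 190 > Tenant T 180 > Tenant U 150.
Give Tenant L 17 to hit its cap of 17 → 69 left.
Tenant K takes 20 to reach its cap of 20 → 49 left.
Give Tenant R 18 to hit its cap of 18 → 31 left.
Tenant G takes 4 to reach its cap of 4 → 27 left.
Tenant V takes 12 to reach its cap of 12 → 15 left.
Tenant T takes 3 to reach its cap of 3 → 12 left.
Tenant U has room for 18 but only 12 remain, so it gets 12.
Total = 230×18 + 240×20 + 260×17 + 180×3 + 200×4 + 150×12 + 190×12 = 18780.

18780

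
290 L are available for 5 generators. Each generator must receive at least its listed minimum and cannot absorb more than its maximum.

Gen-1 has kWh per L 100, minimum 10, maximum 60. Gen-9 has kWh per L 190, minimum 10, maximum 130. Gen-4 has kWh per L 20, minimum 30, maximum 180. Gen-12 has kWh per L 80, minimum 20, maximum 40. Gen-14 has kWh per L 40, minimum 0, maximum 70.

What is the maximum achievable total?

Meeting every minimum uses 10+10+30+20+0 = 70 L, leaving 220.
Highest kWh per L first: Gen-9 190 > Gen-1 100 > Gen-12 80 > Gen-14 40 > Gen-4 20.
Give Gen-9 120 more to hit its cap of 130 → 100 left.
Gen-1 takes 50 more to reach its cap of 60 → 50 left.
Gen-12 takes 20 more to reach its cap of 40 → 30 left.
Only 30 left; Gen-14 takes them to reach 30.
Total = 100×60 + 190×130 + 20×30 + 80×40 + 40×30 = 35700.

35700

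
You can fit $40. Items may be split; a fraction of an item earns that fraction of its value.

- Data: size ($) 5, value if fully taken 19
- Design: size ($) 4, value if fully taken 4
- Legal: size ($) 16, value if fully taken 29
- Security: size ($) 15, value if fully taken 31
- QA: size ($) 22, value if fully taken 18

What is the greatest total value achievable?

Sort by value density: Data 19/5≈3.8, Security 31/15≈2.07, Legal 29/16≈1.81, Design 4/4≈1, QA 18/22≈0.818.
All 5 $ of Data fit (value 19) — 35 remain.
All 15 $ of Security fit (value 31) — 20 remain.
All 16 $ of Legal fit (value 29) — 4 remain.
Design: take in full, 4 $ for value 4 — 0 left.
Total value = 83.

83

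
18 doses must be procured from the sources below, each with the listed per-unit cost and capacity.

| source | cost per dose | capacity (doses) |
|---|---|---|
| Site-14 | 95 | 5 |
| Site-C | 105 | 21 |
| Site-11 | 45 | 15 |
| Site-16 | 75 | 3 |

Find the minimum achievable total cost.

Use sources in increasing cost order.
Site-11 at 45: take all 15 doses — 3 still needed.
Site-16 (75): use full 3 — 0 doses to go.
Site-14, Site-C: unused.
Cost = 15×45 + 3×75 = 900.

900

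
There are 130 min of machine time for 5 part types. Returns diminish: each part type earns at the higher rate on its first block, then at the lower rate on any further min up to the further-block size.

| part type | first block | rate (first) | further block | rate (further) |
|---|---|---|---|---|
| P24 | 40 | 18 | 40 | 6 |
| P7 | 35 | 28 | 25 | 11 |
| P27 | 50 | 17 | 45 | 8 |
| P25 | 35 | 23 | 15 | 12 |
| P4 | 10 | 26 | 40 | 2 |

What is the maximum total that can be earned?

Treat each block as its own option and order by rate: P7/T1 28 > P4/T1 26 > P25/T1 23 > P24/T1 18 > P27/T1 17 > P25/T2 12 > P7/T2 11 > P27/T2 8 > P24/T2 6 > P4/T2 2.
P7/T1 (28): +35 ; 95 left.
Fill P4 T1 block (10 at 26) ; 85 left.
P25 T1 at 23: fill all 35 ; 50 left.
Fill P24 T1 block (40 at 18) ; 10 left.
10 remain; put them into P27 T1 at 17.
Total = 28×35 + 26×10 + 23×35 + 18×40 + 17×10 = 2935.

2935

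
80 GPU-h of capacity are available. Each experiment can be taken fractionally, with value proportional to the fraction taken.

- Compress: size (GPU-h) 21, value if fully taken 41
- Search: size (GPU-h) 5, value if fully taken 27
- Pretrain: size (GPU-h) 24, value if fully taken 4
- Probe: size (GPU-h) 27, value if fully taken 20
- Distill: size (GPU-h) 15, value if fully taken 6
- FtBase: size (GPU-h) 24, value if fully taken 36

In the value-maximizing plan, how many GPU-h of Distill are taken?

Rank by value-to-size ratio: Search 27/5≈5.4, Compress 41/21≈1.95, FtBase 36/24≈1.5, Probe 20/27≈0.741, Distill 6/15≈0.4, Pretrain 4/24≈0.167.
Search: take in full, 5 GPU-h for value 27 ; 75 left.
Compress: take in full, 21 GPU-h for value 41 ; 54 left.
FtBase: take in full, 24 GPU-h for value 36 ; 30 left.
All 27 GPU-h of Probe fit (value 20) ; 3 remain.
Fill the last 3 GPU-h with part of Distill: 3/15 of it earns 1.2.

3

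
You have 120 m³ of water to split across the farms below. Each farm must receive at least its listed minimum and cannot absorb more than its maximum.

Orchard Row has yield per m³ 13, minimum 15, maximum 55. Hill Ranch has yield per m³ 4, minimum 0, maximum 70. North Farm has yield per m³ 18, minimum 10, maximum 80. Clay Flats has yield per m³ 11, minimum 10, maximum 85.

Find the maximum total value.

1940

Meeting every minimum uses 15+0+10+10 = 35 m³, leaving 85.
Order the farms by yield per m³: North Farm 18 > Orchard Row 13 > Clay Flats 11 > Hill Ranch 4.
Give North Farm 70 more to hit its cap of 80 → 15 left.
Orchard Row: +15 (room for 40) → 30. Pool exhausted.
Total = 13×30 + 18×80 + 11×10 = 1940.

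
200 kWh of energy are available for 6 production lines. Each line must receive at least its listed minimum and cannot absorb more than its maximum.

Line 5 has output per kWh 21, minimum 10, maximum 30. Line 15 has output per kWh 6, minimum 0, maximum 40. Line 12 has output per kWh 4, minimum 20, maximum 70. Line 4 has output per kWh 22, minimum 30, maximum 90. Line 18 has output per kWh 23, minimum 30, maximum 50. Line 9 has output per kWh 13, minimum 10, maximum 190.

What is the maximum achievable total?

3970

Meeting every minimum uses 10+0+20+30+30+10 = 100 kWh, leaving 100.
Highest output per kWh first: Line 18 23 > Line 4 22 > Line 5 21 > Line 9 13 > Line 15 6 > Line 12 4.
Give Line 18 20 more to hit its cap of 50 → 80 left.
Give Line 4 60 more to hit its cap of 90 → 20 left.
Give Line 5 20 more to hit its cap of 30 → 0 left.
Total = 21×30 + 4×20 + 22×90 + 23×50 + 13×10 = 3970.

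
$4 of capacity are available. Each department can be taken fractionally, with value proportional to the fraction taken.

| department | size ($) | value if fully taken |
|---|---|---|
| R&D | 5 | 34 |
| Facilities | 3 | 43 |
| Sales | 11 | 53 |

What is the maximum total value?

49.8

Rank by value-to-size ratio: Facilities 43/3≈14.3, R&D 34/5≈6.8, Sales 53/11≈4.82.
Facilities: take in full, 3 $ for value 43 — 1 left.
Fill the last 1 $ with part of R&D: 1/5 of it earns 6.8.
Total value = 49.8.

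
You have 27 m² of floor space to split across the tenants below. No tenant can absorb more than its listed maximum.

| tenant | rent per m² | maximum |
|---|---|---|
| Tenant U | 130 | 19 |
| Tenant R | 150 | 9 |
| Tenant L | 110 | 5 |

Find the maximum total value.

3690

Order the tenants by rent per m²: Tenant R 150 > Tenant U 130 > Tenant L 110.
Tenant R: +9 to 9 (cap) — 18 left.
Tenant U: +18 (room for 19) → 18. Pool exhausted.
Total = 130×18 + 150×9 = 3690.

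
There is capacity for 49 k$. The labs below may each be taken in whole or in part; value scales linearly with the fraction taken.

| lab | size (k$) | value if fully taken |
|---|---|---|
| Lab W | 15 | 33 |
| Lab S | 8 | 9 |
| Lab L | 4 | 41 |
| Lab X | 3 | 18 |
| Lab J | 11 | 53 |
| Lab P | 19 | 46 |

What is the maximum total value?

184.4

Best value per unit of size first: Lab L 41/4≈10.2, Lab X 18/3≈6, Lab J 53/11≈4.82, Lab P 46/19≈2.42, Lab W 33/15≈2.2, Lab S 9/8≈1.12.
Lab L: take in full, 4 k$ for value 41 → 45 left.
Lab X: take in full, 3 k$ for value 18 → 42 left.
All 11 k$ of Lab J fit (value 53) → 31 remain.
All 19 k$ of Lab P fit (value 46) → 12 remain.
Only 12 k$ remain; take 12/15 of Lab W for value 33×12/15 = 26.4.
Total value = 184.4.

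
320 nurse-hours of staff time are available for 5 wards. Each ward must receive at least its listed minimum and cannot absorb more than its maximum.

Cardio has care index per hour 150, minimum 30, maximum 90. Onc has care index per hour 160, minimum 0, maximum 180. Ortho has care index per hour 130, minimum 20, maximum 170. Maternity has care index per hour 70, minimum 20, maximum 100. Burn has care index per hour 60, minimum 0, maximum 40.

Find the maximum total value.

Meeting every minimum uses 30+0+20+20+0 = 70 nurse-hours, leaving 250.
Rank by care index per hour: Onc 160 > Cardio 150 > Ortho 130 > Maternity 70 > Burn 60.
Onc takes 180 more to reach its cap of 180 — 70 left.
Give Cardio 60 more to hit its cap of 90 — 10 left.
Ortho has room for 150 more but only 10 remain, so it gets 30.
Total = 150×90 + 160×180 + 130×30 + 70×20 = 47600.

47600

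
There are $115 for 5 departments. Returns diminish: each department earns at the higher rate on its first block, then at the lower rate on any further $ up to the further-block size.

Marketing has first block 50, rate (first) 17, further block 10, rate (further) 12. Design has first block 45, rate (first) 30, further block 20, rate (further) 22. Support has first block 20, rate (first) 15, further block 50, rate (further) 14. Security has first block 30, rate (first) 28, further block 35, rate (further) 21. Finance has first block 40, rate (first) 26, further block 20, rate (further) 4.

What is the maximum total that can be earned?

Rank every tier by rate: Design/tier1 30 > Security/tier1 28 > Finance/tier1 26 > Design/tier2 22 > Security/tier2 21 > Marketing/tier1 17 > Support/tier1 15 > Support/tier2 14 > Marketing/tier2 12 > Finance/tier2 4.
Design/tier1 (30): +45 — 70 left.
Security tier1 at 28: fill all 30 — 40 left.
Finance/tier1 (26): +40 — 0 left.
Total = 30×45 + 28×30 + 26×40 = 3230.

3230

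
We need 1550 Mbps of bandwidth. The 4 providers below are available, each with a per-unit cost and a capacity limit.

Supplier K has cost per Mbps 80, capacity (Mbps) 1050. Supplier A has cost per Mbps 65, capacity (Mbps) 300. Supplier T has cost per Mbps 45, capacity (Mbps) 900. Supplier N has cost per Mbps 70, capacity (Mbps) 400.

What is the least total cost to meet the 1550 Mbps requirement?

Cheapest first:
Take 900 from Supplier T at 45 — need 650 more.
Take 300 from Supplier A at 65 — need 350 more.
Supplier N (70): take the remaining 350 — done.
Supplier K: unused.
Cost = 900×45 + 300×65 + 350×70 = 84500.

84500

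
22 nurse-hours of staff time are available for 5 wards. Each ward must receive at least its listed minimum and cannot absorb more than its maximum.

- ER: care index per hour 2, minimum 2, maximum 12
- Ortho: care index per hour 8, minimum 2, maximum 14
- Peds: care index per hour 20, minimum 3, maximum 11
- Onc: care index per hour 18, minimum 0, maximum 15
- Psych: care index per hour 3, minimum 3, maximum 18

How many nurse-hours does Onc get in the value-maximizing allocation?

4

Meeting every minimum uses 2+2+3+0+3 = 10 nurse-hours, leaving 12.
Order the wards by care index per hour: Peds 20 > Onc 18 > Ortho 8 > Psych 3 > ER 2.
Peds: +8 to 11 (cap) ; 4 left.
Onc has room for 15 more but only 4 remain, so it gets 4.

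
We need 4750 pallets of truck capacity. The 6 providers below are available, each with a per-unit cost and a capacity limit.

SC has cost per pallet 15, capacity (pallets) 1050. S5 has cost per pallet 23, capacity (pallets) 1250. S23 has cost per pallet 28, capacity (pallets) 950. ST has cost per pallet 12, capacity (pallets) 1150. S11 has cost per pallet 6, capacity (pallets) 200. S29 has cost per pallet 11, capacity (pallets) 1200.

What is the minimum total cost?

Use providers in increasing cost order.
Take 200 from S11 at 6 → need 4550 more.
S29 at 11: take all 1200 pallets → 3350 still needed.
Take 1150 from ST at 12 → need 2200 more.
Take 1050 from SC at 15 → need 1150 more.
Take 1150 from S5 at 23 to finish.
S23: unused.
Cost = 200×6 + 1200×11 + 1150×12 + 1050×15 + 1150×23 = 70400.

70400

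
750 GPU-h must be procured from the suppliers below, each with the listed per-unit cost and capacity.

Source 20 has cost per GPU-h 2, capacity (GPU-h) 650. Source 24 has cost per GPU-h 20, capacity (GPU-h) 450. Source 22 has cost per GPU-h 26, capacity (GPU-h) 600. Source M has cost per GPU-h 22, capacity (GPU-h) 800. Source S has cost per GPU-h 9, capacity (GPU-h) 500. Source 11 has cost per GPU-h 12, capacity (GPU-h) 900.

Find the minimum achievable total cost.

Fill from the cheapest supplier first.
Source 20 at 2: take all 650 GPU-h → 100 still needed.
Source S at 9: take 100 of its 500 → requirement met.
Source 11, Source 24, Source M, Source 22: unused.
Cost = 650×2 + 100×9 = 2200.

2200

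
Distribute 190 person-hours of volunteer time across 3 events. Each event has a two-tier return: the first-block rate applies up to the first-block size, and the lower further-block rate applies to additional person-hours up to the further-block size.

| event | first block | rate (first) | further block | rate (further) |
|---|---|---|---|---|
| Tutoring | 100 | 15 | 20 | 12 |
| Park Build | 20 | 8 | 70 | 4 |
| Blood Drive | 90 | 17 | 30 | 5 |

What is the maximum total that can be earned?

Rank every tier by rate: Blood Drive/tier1 17 > Tutoring/tier1 15 > Tutoring/tier2 12 > Park Build/tier1 8 > Blood Drive/tier2 5 > Park Build/tier2 4.
Blood Drive tier1 at 17: fill all 90 → 100 left.
Tutoring tier1 at 15: fill all 100 → 0 left.
Total = 17×90 + 15×100 = 3030.

3030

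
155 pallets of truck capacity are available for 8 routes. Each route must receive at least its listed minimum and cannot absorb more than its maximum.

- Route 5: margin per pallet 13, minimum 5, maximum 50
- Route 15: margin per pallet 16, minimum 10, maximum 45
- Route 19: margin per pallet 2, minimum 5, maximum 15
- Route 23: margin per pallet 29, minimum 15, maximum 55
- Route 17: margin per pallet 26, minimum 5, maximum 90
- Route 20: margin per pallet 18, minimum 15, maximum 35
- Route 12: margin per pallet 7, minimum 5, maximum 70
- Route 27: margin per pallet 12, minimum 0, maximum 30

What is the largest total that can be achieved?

Meeting every minimum uses 5+10+5+15+5+15+5+0 = 60 pallets, leaving 95.
Highest margin per pallet first: Route 23 29 > Route 17 26 > Route 20 18 > Route 15 16 > Route 5 13 > Route 27 12 > Route 12 7 > Route 19 2.
Route 23 takes 40 more to reach its cap of 55 — 55 left.
Route 17 has room for 85 more but only 55 remain, so it gets 60.
Total = 13×5 + 16×10 + 2×5 + 29×55 + 26×60 + 18×15 + 7×5 = 3695.

3695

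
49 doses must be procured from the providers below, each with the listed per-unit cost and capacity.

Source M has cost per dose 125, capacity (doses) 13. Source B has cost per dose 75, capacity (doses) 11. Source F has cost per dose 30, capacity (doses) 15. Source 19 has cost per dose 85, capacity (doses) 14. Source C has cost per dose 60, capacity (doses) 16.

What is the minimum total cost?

2830

Fill from the cheapest provider first.
Take 15 from Source F at 30 ; need 34 more.
Take 16 from Source C at 60 ; need 18 more.
Source B at 75: take all 11 doses ; 7 still needed.
Take 7 from Source 19 at 85 to finish.
Source M: unused.
Cost = 15×30 + 16×60 + 11×75 + 7×85 = 2830.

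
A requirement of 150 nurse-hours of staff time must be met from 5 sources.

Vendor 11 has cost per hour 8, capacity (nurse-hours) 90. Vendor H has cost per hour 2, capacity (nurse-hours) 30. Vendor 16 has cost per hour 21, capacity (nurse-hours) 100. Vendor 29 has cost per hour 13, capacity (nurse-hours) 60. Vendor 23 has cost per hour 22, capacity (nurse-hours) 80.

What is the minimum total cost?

1170

Fill from the cheapest source first.
Take 30 from Vendor H at 2 ; need 120 more.
Vendor 11 at 8: take all 90 nurse-hours ; 30 still needed.
Vendor 29 at 13: take 30 of its 60 ; requirement met.
Vendor 16, Vendor 23: unused.
Cost = 30×2 + 90×8 + 30×13 = 1170.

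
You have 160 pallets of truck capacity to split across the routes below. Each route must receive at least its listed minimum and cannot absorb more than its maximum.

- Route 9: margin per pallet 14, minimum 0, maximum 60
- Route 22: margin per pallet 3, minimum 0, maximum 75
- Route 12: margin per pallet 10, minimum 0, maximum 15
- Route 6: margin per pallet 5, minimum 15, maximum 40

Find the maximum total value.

Meeting every minimum uses 0+0+0+15 = 15 pallets, leaving 145.
Rank by margin per pallet: Route 9 14 > Route 12 10 > Route 6 5 > Route 22 3.
Route 9: +60 to 60 (cap) — 85 left.
Give Route 12 15 more to hit its cap of 15 — 70 left.
Route 6 takes 25 more to reach its cap of 40 — 45 left.
Only 45 left; Route 22 takes them to reach 45.
Total = 14×60 + 3×45 + 10×15 + 5×40 = 1325.

1325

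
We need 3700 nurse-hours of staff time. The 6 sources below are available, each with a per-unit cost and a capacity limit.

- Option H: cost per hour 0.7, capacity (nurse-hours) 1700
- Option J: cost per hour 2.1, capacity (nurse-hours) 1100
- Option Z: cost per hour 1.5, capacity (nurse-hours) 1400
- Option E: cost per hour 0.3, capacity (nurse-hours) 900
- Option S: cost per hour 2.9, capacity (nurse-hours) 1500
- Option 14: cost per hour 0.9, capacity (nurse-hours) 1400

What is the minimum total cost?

2450

Cheapest first:
Option E (0.3): use full 900 — 2800 nurse-hours to go.
Option H at 0.7: take all 1700 nurse-hours — 1100 still needed.
Option 14 (0.9): take the remaining 1100 — done.
Option Z, Option J, Option S: unused.
Cost = 900×0.3 + 1700×0.7 + 1100×0.9 = 2450.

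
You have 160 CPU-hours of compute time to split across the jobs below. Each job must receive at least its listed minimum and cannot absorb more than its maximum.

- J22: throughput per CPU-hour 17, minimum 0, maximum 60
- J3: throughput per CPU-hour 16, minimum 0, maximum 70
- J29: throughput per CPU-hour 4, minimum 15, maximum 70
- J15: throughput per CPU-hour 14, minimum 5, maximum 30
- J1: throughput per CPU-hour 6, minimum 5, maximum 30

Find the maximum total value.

Meeting every minimum uses 0+0+15+5+5 = 25 CPU-hours, leaving 135.
Order the jobs by throughput per CPU-hour: J22 17 > J3 16 > J15 14 > J1 6 > J29 4.
J22 takes 60 more to reach its cap of 60 — 75 left.
Give J3 70 more to hit its cap of 70 — 5 left.
Only 5 left; J15 takes them to reach 10.
Total = 17×60 + 16×70 + 4×15 + 14×10 + 6×5 = 2370.

2370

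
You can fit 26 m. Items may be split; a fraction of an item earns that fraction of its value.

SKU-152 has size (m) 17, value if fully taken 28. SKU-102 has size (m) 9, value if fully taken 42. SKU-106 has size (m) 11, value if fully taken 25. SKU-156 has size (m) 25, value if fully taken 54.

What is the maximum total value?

Best value per unit of size first: SKU-102 42/9≈4.67, SKU-106 25/11≈2.27, SKU-156 54/25≈2.16, SKU-152 28/17≈1.65.
SKU-102: take in full, 9 m for value 42 — 17 left.
SKU-106: take in full, 11 m for value 25 — 6 left.
Only 6 m remain; take 6/25 of SKU-156 for value 54×6/25 = 12.96.
Total value = 79.96.

79.96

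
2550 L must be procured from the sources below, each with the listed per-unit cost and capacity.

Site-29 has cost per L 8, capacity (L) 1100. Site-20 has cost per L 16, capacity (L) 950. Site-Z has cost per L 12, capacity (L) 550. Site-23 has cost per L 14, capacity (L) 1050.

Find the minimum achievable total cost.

Cheapest first:
Take 1100 from Site-29 at 8 — need 1450 more.
Site-Z at 12: take all 550 L — 900 still needed.
Site-23 at 14: take 900 of its 1050 — requirement met.
Site-20: unused.
Cost = 1100×8 + 550×12 + 900×14 = 28000.

28000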